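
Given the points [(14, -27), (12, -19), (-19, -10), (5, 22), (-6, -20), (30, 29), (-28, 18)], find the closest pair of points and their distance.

Computing all pairwise distances among 7 points:

d((14, -27), (12, -19)) = 8.2462 <-- minimum
d((14, -27), (-19, -10)) = 37.1214
d((14, -27), (5, 22)) = 49.8197
d((14, -27), (-6, -20)) = 21.1896
d((14, -27), (30, 29)) = 58.2409
d((14, -27), (-28, 18)) = 61.5549
d((12, -19), (-19, -10)) = 32.28
d((12, -19), (5, 22)) = 41.5933
d((12, -19), (-6, -20)) = 18.0278
d((12, -19), (30, 29)) = 51.264
d((12, -19), (-28, 18)) = 54.4885
d((-19, -10), (5, 22)) = 40.0
d((-19, -10), (-6, -20)) = 16.4012
d((-19, -10), (30, 29)) = 62.6259
d((-19, -10), (-28, 18)) = 29.4109
d((5, 22), (-6, -20)) = 43.4166
d((5, 22), (30, 29)) = 25.9615
d((5, 22), (-28, 18)) = 33.2415
d((-6, -20), (30, 29)) = 60.803
d((-6, -20), (-28, 18)) = 43.909
d((30, 29), (-28, 18)) = 59.0339

Closest pair: (14, -27) and (12, -19) with distance 8.2462

The closest pair is (14, -27) and (12, -19) with Euclidean distance 8.2462. For 7 points, brute-force pairwise comparison is shown above. For large n, the divide-and-conquer algorithm (sort by x, recurse on halves, check the dividing strip) achieves O(n log n).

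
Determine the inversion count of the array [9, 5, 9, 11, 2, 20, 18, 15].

Finding inversions in [9, 5, 9, 11, 2, 20, 18, 15]:

(0, 1): arr[0]=9 > arr[1]=5
(0, 4): arr[0]=9 > arr[4]=2
(1, 4): arr[1]=5 > arr[4]=2
(2, 4): arr[2]=9 > arr[4]=2
(3, 4): arr[3]=11 > arr[4]=2
(5, 6): arr[5]=20 > arr[6]=18
(5, 7): arr[5]=20 > arr[7]=15
(6, 7): arr[6]=18 > arr[7]=15

Total inversions: 8

The array has 8 inversion(s): (0,1), (0,4), (1,4), (2,4), (3,4), (5,6), (5,7), (6,7). Each pair (i,j) satisfies i < j and arr[i] > arr[j].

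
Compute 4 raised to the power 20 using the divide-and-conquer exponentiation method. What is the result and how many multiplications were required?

Computing 4^20 by squaring (build up from 4^1; each line after the first costs one multiplication):

4^1 = 4
4^2 = (4^1)^2 = 4^2 = 16
4^4 = (4^2)^2 = 16^2 = 256
4^5 = 4 * 4^4 = 4 * 256 = 1024
4^10 = (4^5)^2 = 1024^2 = 1048576
4^20 = (4^10)^2 = 1048576^2 = 1099511627776

Result: 1099511627776
Multiplications needed: 5 (5 lines after 4^1)

4^20 = 1099511627776. Using exponentiation by squaring, this requires 5 multiplications. The key idea: if the exponent is even, square the half-power; if odd, multiply by the base once.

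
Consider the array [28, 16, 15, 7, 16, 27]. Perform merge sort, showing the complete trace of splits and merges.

Merge sort trace:

Split: [28, 16, 15, 7, 16, 27] -> [28, 16, 15] and [7, 16, 27]
  Split: [28, 16, 15] -> [28] and [16, 15]
    Split: [16, 15] -> [16] and [15]
    Merge: [16] + [15] -> [15, 16]
  Merge: [28] + [15, 16] -> [15, 16, 28]
  Split: [7, 16, 27] -> [7] and [16, 27]
    Split: [16, 27] -> [16] and [27]
    Merge: [16] + [27] -> [16, 27]
  Merge: [7] + [16, 27] -> [7, 16, 27]
Merge: [15, 16, 28] + [7, 16, 27] -> [7, 15, 16, 16, 27, 28]

Final sorted array: [7, 15, 16, 16, 27, 28]

The merge sort proceeds by recursively splitting the array and merging sorted halves.
After all merges, the sorted array is [7, 15, 16, 16, 27, 28].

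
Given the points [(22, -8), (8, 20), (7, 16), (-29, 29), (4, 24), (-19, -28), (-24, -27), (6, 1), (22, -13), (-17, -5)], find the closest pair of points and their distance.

Computing all pairwise distances among 10 points:

d((22, -8), (8, 20)) = 31.305
d((22, -8), (7, 16)) = 28.3019
d((22, -8), (-29, 29)) = 63.0079
d((22, -8), (4, 24)) = 36.7151
d((22, -8), (-19, -28)) = 45.618
d((22, -8), (-24, -27)) = 49.7695
d((22, -8), (6, 1)) = 18.3576
d((22, -8), (22, -13)) = 5.0
d((22, -8), (-17, -5)) = 39.1152
d((8, 20), (7, 16)) = 4.1231 <-- minimum
d((8, 20), (-29, 29)) = 38.0789
d((8, 20), (4, 24)) = 5.6569
d((8, 20), (-19, -28)) = 55.0727
d((8, 20), (-24, -27)) = 56.8595
d((8, 20), (6, 1)) = 19.105
d((8, 20), (22, -13)) = 35.8469
d((8, 20), (-17, -5)) = 35.3553
d((7, 16), (-29, 29)) = 38.2753
d((7, 16), (4, 24)) = 8.544
d((7, 16), (-19, -28)) = 51.1077
d((7, 16), (-24, -27)) = 53.0094
d((7, 16), (6, 1)) = 15.0333
d((7, 16), (22, -13)) = 32.6497
d((7, 16), (-17, -5)) = 31.8904
d((-29, 29), (4, 24)) = 33.3766
d((-29, 29), (-19, -28)) = 57.8705
d((-29, 29), (-24, -27)) = 56.2228
d((-29, 29), (6, 1)) = 44.8219
d((-29, 29), (22, -13)) = 66.0681
d((-29, 29), (-17, -5)) = 36.0555
d((4, 24), (-19, -28)) = 56.8595
d((4, 24), (-24, -27)) = 58.1808
d((4, 24), (6, 1)) = 23.0868
d((4, 24), (22, -13)) = 41.1461
d((4, 24), (-17, -5)) = 35.805
d((-19, -28), (-24, -27)) = 5.099
d((-19, -28), (6, 1)) = 38.2884
d((-19, -28), (22, -13)) = 43.6578
d((-19, -28), (-17, -5)) = 23.0868
d((-24, -27), (6, 1)) = 41.0366
d((-24, -27), (22, -13)) = 48.0833
d((-24, -27), (-17, -5)) = 23.0868
d((6, 1), (22, -13)) = 21.2603
d((6, 1), (-17, -5)) = 23.7697
d((22, -13), (-17, -5)) = 39.8121

Closest pair: (8, 20) and (7, 16) with distance 4.1231

The closest pair is (8, 20) and (7, 16) with Euclidean distance 4.1231. For 10 points, brute-force pairwise comparison is shown above. For large n, the divide-and-conquer algorithm (sort by x, recurse on halves, check the dividing strip) achieves O(n log n).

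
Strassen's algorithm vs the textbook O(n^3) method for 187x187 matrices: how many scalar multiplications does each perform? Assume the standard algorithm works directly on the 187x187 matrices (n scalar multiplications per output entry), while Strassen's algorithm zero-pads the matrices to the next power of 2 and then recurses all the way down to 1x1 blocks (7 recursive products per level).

Matrix multiplication for 187x187 matrices:

Strassen's algorithm requires power-of-2 dimensions. Pad 187x187 to 256x256 (next power of 2).

Standard algorithm: 187^3 = 6539203 multiplications
Strassen's algorithm: 7^(log2(256)) = 7^8 = 5764801 multiplications
Savings: 6539203 - 5764801 = 774402 multiplications

Standard: 6539203 multiplications (187^3). Strassen: 5764801 multiplications (7^8, after padding to 256x256). Strassen reduces 8 recursive multiplications to 7 at each level.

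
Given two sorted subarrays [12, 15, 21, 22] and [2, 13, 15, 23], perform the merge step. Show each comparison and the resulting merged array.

Merging process:

Compare 12 vs 2: take 2 from right. Merged: [2]
Compare 12 vs 13: take 12 from left. Merged: [2, 12]
Compare 15 vs 13: take 13 from right. Merged: [2, 12, 13]
Compare 15 vs 15: take 15 from left. Merged: [2, 12, 13, 15]
Compare 21 vs 15: take 15 from right. Merged: [2, 12, 13, 15, 15]
Compare 21 vs 23: take 21 from left. Merged: [2, 12, 13, 15, 15, 21]
Compare 22 vs 23: take 22 from left. Merged: [2, 12, 13, 15, 15, 21, 22]
Append remaining from right: [23]. Merged: [2, 12, 13, 15, 15, 21, 22, 23]

Final merged array: [2, 12, 13, 15, 15, 21, 22, 23]
Total comparisons: 7

The merged array is [2, 12, 13, 15, 15, 21, 22, 23], requiring 7 comparisons. The merge step runs in O(n) time where n is the total number of elements.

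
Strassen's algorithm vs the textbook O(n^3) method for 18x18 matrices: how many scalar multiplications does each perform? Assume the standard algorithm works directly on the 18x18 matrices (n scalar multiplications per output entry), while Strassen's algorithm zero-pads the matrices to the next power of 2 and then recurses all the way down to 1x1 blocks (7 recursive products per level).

Matrix multiplication for 18x18 matrices:

Strassen's algorithm requires power-of-2 dimensions. Pad 18x18 to 32x32 (next power of 2).

Standard algorithm: 18^3 = 5832 multiplications
Strassen's algorithm: 7^(log2(32)) = 7^5 = 16807 multiplications
Difference: 5832 - 16807 = -10975 (Strassen uses MORE here due to padding overhead — for small or just-over-power-of-2 n, padding can outweigh the per-level savings)

Standard: 5832 multiplications (18^3). Strassen: 16807 multiplications (7^5, after padding to 32x32). Strassen reduces 8 recursive multiplications to 7 at each level.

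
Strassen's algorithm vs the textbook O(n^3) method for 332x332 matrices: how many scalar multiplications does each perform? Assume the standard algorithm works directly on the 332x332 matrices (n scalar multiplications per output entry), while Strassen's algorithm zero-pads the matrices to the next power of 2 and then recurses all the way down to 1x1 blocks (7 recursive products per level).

Matrix multiplication for 332x332 matrices:

Strassen's algorithm requires power-of-2 dimensions. Pad 332x332 to 512x512 (next power of 2).

Standard algorithm: 332^3 = 36594368 multiplications
Strassen's algorithm: 7^(log2(512)) = 7^9 = 40353607 multiplications
Difference: 36594368 - 40353607 = -3759239 (Strassen uses MORE here due to padding overhead — for small or just-over-power-of-2 n, padding can outweigh the per-level savings)

Standard: 36594368 multiplications (332^3). Strassen: 40353607 multiplications (7^9, after padding to 512x512). Strassen reduces 8 recursive multiplications to 7 at each level.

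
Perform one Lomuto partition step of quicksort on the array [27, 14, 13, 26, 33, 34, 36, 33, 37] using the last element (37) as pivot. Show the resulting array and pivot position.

Lomuto partition with pivot = 37:

Initial array: [27, 14, 13, 26, 33, 34, 36, 33, 37]

arr[0]=27 <= 37: swap with position 0, array becomes [27, 14, 13, 26, 33, 34, 36, 33, 37]
arr[1]=14 <= 37: swap with position 1, array becomes [27, 14, 13, 26, 33, 34, 36, 33, 37]
arr[2]=13 <= 37: swap with position 2, array becomes [27, 14, 13, 26, 33, 34, 36, 33, 37]
arr[3]=26 <= 37: swap with position 3, array becomes [27, 14, 13, 26, 33, 34, 36, 33, 37]
arr[4]=33 <= 37: swap with position 4, array becomes [27, 14, 13, 26, 33, 34, 36, 33, 37]
arr[5]=34 <= 37: swap with position 5, array becomes [27, 14, 13, 26, 33, 34, 36, 33, 37]
arr[6]=36 <= 37: swap with position 6, array becomes [27, 14, 13, 26, 33, 34, 36, 33, 37]
arr[7]=33 <= 37: swap with position 7, array becomes [27, 14, 13, 26, 33, 34, 36, 33, 37]

Place pivot at position 8: [27, 14, 13, 26, 33, 34, 36, 33, 37]
Pivot position: 8

After partitioning with pivot 37, the array becomes [27, 14, 13, 26, 33, 34, 36, 33, 37]. The pivot is placed at index 8. All elements to the left of the pivot are <= 37, and all elements to the right are > 37.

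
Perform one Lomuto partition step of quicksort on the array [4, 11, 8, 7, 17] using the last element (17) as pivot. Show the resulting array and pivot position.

Lomuto partition with pivot = 17:

Initial array: [4, 11, 8, 7, 17]

arr[0]=4 <= 17: swap with position 0, array becomes [4, 11, 8, 7, 17]
arr[1]=11 <= 17: swap with position 1, array becomes [4, 11, 8, 7, 17]
arr[2]=8 <= 17: swap with position 2, array becomes [4, 11, 8, 7, 17]
arr[3]=7 <= 17: swap with position 3, array becomes [4, 11, 8, 7, 17]

Place pivot at position 4: [4, 11, 8, 7, 17]
Pivot position: 4

After partitioning with pivot 17, the array becomes [4, 11, 8, 7, 17]. The pivot is placed at index 4. All elements to the left of the pivot are <= 17, and all elements to the right are > 17.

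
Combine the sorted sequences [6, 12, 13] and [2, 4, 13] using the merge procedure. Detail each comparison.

Merging process:

Compare 6 vs 2: take 2 from right. Merged: [2]
Compare 6 vs 4: take 4 from right. Merged: [2, 4]
Compare 6 vs 13: take 6 from left. Merged: [2, 4, 6]
Compare 12 vs 13: take 12 from left. Merged: [2, 4, 6, 12]
Compare 13 vs 13: take 13 from left. Merged: [2, 4, 6, 12, 13]
Append remaining from right: [13]. Merged: [2, 4, 6, 12, 13, 13]

Final merged array: [2, 4, 6, 12, 13, 13]
Total comparisons: 5

The merged array is [2, 4, 6, 12, 13, 13], requiring 5 comparisons. The merge step runs in O(n) time where n is the total number of elements.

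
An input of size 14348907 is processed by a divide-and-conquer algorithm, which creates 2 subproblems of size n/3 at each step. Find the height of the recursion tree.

For divide and conquer with division factor 3:

Problem sizes at each level:
Level 0: 14348907
Level 1: 4782969
Level 2: 1594323
Level 3: 531441
Level 4: 177147
Level 5: 59049
Level 6: 19683
Level 7: 6561
Level 8: 2187
Level 9: 729
Level 10: 243
Level 11: 81
Level 12: 27
Level 13: 9
Level 14: 3
Level 15: 1

The root is level 0 and the size-1 base case is level 15 (the tree spans levels 0 through 15, i.e. 16 levels counting the root), so the depth is the number of divisions: log_3(14348907) = 15

The recursion tree depth is log_3(14348907) = 15. At each level, the problem size is divided by 3, so it takes 15 divisions to reduce to a base case of size 1. The algorithm makes 2 recursive calls at each level.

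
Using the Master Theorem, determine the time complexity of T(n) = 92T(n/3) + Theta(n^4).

Master Theorem for T(n) = 92T(n/3) + O(n^4):

a = 92, b = 3, c = 4
log_b(a) = log_3(92) = 4.1159

Case 1: c = 4 < log_3(92) = 4.1159
T(n) = O(n^(log_3 92))

For T(n) = 92T(n/3) + O(n^4): log_3(92) = 4.1159. This is Case 1 of the Master Theorem (c < log_b(a), work dominated by leaves), giving O(n^(log_3 92)).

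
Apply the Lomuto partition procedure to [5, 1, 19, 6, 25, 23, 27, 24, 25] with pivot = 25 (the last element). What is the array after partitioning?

Lomuto partition with pivot = 25:

Initial array: [5, 1, 19, 6, 25, 23, 27, 24, 25]

arr[0]=5 <= 25: swap with position 0, array becomes [5, 1, 19, 6, 25, 23, 27, 24, 25]
arr[1]=1 <= 25: swap with position 1, array becomes [5, 1, 19, 6, 25, 23, 27, 24, 25]
arr[2]=19 <= 25: swap with position 2, array becomes [5, 1, 19, 6, 25, 23, 27, 24, 25]
arr[3]=6 <= 25: swap with position 3, array becomes [5, 1, 19, 6, 25, 23, 27, 24, 25]
arr[4]=25 <= 25: swap with position 4, array becomes [5, 1, 19, 6, 25, 23, 27, 24, 25]
arr[5]=23 <= 25: swap with position 5, array becomes [5, 1, 19, 6, 25, 23, 27, 24, 25]
arr[6]=27 > 25: no swap
arr[7]=24 <= 25: swap with position 6, array becomes [5, 1, 19, 6, 25, 23, 24, 27, 25]

Place pivot at position 7: [5, 1, 19, 6, 25, 23, 24, 25, 27]
Pivot position: 7

After partitioning with pivot 25, the array becomes [5, 1, 19, 6, 25, 23, 24, 25, 27]. The pivot is placed at index 7. All elements to the left of the pivot are <= 25, and all elements to the right are > 25.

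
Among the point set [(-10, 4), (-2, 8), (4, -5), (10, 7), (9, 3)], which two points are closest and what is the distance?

Computing all pairwise distances among 5 points:

d((-10, 4), (-2, 8)) = 8.9443
d((-10, 4), (4, -5)) = 16.6433
d((-10, 4), (10, 7)) = 20.2237
d((-10, 4), (9, 3)) = 19.0263
d((-2, 8), (4, -5)) = 14.3178
d((-2, 8), (10, 7)) = 12.0416
d((-2, 8), (9, 3)) = 12.083
d((4, -5), (10, 7)) = 13.4164
d((4, -5), (9, 3)) = 9.434
d((10, 7), (9, 3)) = 4.1231 <-- minimum

Closest pair: (10, 7) and (9, 3) with distance 4.1231

The closest pair is (10, 7) and (9, 3) with Euclidean distance 4.1231. For 5 points, brute-force pairwise comparison is shown above. For large n, the divide-and-conquer algorithm (sort by x, recurse on halves, check the dividing strip) achieves O(n log n).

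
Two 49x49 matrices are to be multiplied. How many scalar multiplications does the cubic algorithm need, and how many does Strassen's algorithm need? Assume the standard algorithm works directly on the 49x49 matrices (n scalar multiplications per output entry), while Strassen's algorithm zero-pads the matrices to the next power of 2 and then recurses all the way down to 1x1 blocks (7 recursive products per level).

Matrix multiplication for 49x49 matrices:

Strassen's algorithm requires power-of-2 dimensions. Pad 49x49 to 64x64 (next power of 2).

Standard algorithm: 49^3 = 117649 multiplications
Strassen's algorithm: 7^(log2(64)) = 7^6 = 117649 multiplications
Savings: 117649 - 117649 = 0 multiplications

Standard: 117649 multiplications (49^3). Strassen: 117649 multiplications (7^6, after padding to 64x64). Strassen reduces 8 recursive multiplications to 7 at each level.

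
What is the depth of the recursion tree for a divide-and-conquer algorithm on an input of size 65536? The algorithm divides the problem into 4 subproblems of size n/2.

For divide and conquer with division factor 2:

Problem sizes at each level:
Level 0: 65536
Level 1: 32768
Level 2: 16384
Level 3: 8192
Level 4: 4096
Level 5: 2048
Level 6: 1024
Level 7: 512
Level 8: 256
Level 9: 128
Level 10: 64
Level 11: 32
Level 12: 16
Level 13: 8
Level 14: 4
Level 15: 2
Level 16: 1

The root is level 0 and the size-1 base case is level 16 (the tree spans levels 0 through 16, i.e. 17 levels counting the root), so the depth is the number of divisions: log_2(65536) = 16

The recursion tree depth is log_2(65536) = 16. At each level, the problem size is divided by 2, so it takes 16 divisions to reduce to a base case of size 1. The algorithm makes 4 recursive calls at each level.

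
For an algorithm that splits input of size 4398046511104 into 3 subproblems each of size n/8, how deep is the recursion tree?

For divide and conquer with division factor 8:

Problem sizes at each level:
Level 0: 4398046511104
Level 1: 549755813888
Level 2: 68719476736
Level 3: 8589934592
Level 4: 1073741824
Level 5: 134217728
Level 6: 16777216
Level 7: 2097152
Level 8: 262144
Level 9: 32768
Level 10: 4096
Level 11: 512
Level 12: 64
Level 13: 8
Level 14: 1

The root is level 0 and the size-1 base case is level 14 (the tree spans levels 0 through 14, i.e. 15 levels counting the root), so the depth is the number of divisions: log_8(4398046511104) = 14

The recursion tree depth is log_8(4398046511104) = 14. At each level, the problem size is divided by 8, so it takes 14 divisions to reduce to a base case of size 1. The algorithm makes 3 recursive calls at each level.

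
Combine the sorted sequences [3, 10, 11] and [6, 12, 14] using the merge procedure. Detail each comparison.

Merging process:

Compare 3 vs 6: take 3 from left. Merged: [3]
Compare 10 vs 6: take 6 from right. Merged: [3, 6]
Compare 10 vs 12: take 10 from left. Merged: [3, 6, 10]
Compare 11 vs 12: take 11 from left. Merged: [3, 6, 10, 11]
Append remaining from right: [12, 14]. Merged: [3, 6, 10, 11, 12, 14]

Final merged array: [3, 6, 10, 11, 12, 14]
Total comparisons: 4

The merged array is [3, 6, 10, 11, 12, 14], requiring 4 comparisons. The merge step runs in O(n) time where n is the total number of elements.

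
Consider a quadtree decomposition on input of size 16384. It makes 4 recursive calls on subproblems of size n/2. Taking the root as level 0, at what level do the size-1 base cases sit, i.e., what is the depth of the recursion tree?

For divide and conquer with division factor 2:

Problem sizes at each level:
Level 0: 16384
Level 1: 8192
Level 2: 4096
Level 3: 2048
Level 4: 1024
Level 5: 512
Level 6: 256
Level 7: 128
Level 8: 64
Level 9: 32
Level 10: 16
Level 11: 8
Level 12: 4
Level 13: 2
Level 14: 1

The root is level 0 and the size-1 base case is level 14 (the tree spans levels 0 through 14, i.e. 15 levels counting the root), so the depth is the number of divisions: log_2(16384) = 14

The recursion tree depth is log_2(16384) = 14. At each level, the problem size is divided by 2, so it takes 14 divisions to reduce to a base case of size 1. The algorithm makes 4 recursive calls at each level.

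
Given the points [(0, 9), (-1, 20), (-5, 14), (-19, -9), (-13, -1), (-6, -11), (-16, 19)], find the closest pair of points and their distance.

Computing all pairwise distances among 7 points:

d((0, 9), (-1, 20)) = 11.0454
d((0, 9), (-5, 14)) = 7.0711 <-- minimum
d((0, 9), (-19, -9)) = 26.1725
d((0, 9), (-13, -1)) = 16.4012
d((0, 9), (-6, -11)) = 20.8806
d((0, 9), (-16, 19)) = 18.868
d((-1, 20), (-5, 14)) = 7.2111
d((-1, 20), (-19, -9)) = 34.1321
d((-1, 20), (-13, -1)) = 24.1868
d((-1, 20), (-6, -11)) = 31.4006
d((-1, 20), (-16, 19)) = 15.0333
d((-5, 14), (-19, -9)) = 26.9258
d((-5, 14), (-13, -1)) = 17.0
d((-5, 14), (-6, -11)) = 25.02
d((-5, 14), (-16, 19)) = 12.083
d((-19, -9), (-13, -1)) = 10.0
d((-19, -9), (-6, -11)) = 13.1529
d((-19, -9), (-16, 19)) = 28.1603
d((-13, -1), (-6, -11)) = 12.2066
d((-13, -1), (-16, 19)) = 20.2237
d((-6, -11), (-16, 19)) = 31.6228

Closest pair: (0, 9) and (-5, 14) with distance 7.0711

The closest pair is (0, 9) and (-5, 14) with Euclidean distance 7.0711. For 7 points, brute-force pairwise comparison is shown above. For large n, the divide-and-conquer algorithm (sort by x, recurse on halves, check the dividing strip) achieves O(n log n).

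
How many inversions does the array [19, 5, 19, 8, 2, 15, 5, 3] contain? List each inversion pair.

Finding inversions in [19, 5, 19, 8, 2, 15, 5, 3]:

(0, 1): arr[0]=19 > arr[1]=5
(0, 3): arr[0]=19 > arr[3]=8
(0, 4): arr[0]=19 > arr[4]=2
(0, 5): arr[0]=19 > arr[5]=15
(0, 6): arr[0]=19 > arr[6]=5
(0, 7): arr[0]=19 > arr[7]=3
(1, 4): arr[1]=5 > arr[4]=2
(1, 7): arr[1]=5 > arr[7]=3
(2, 3): arr[2]=19 > arr[3]=8
(2, 4): arr[2]=19 > arr[4]=2
(2, 5): arr[2]=19 > arr[5]=15
(2, 6): arr[2]=19 > arr[6]=5
(2, 7): arr[2]=19 > arr[7]=3
(3, 4): arr[3]=8 > arr[4]=2
(3, 6): arr[3]=8 > arr[6]=5
(3, 7): arr[3]=8 > arr[7]=3
(5, 6): arr[5]=15 > arr[6]=5
(5, 7): arr[5]=15 > arr[7]=3
(6, 7): arr[6]=5 > arr[7]=3

Total inversions: 19

The array has 19 inversion(s): (0,1), (0,3), (0,4), (0,5), (0,6), (0,7), (1,4), (1,7), (2,3), (2,4), (2,5), (2,6), (2,7), (3,4), (3,6), (3,7), (5,6), (5,7), (6,7). Each pair (i,j) satisfies i < j and arr[i] > arr[j].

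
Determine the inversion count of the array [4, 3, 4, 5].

Finding inversions in [4, 3, 4, 5]:

(0, 1): arr[0]=4 > arr[1]=3

Total inversions: 1

The array has 1 inversion(s): (0,1). Each pair (i,j) satisfies i < j and arr[i] > arr[j].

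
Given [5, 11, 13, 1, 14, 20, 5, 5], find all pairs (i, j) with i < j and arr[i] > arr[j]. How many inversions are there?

Finding inversions in [5, 11, 13, 1, 14, 20, 5, 5]:

(0, 3): arr[0]=5 > arr[3]=1
(1, 3): arr[1]=11 > arr[3]=1
(1, 6): arr[1]=11 > arr[6]=5
(1, 7): arr[1]=11 > arr[7]=5
(2, 3): arr[2]=13 > arr[3]=1
(2, 6): arr[2]=13 > arr[6]=5
(2, 7): arr[2]=13 > arr[7]=5
(4, 6): arr[4]=14 > arr[6]=5
(4, 7): arr[4]=14 > arr[7]=5
(5, 6): arr[5]=20 > arr[6]=5
(5, 7): arr[5]=20 > arr[7]=5

Total inversions: 11

The array has 11 inversion(s): (0,3), (1,3), (1,6), (1,7), (2,3), (2,6), (2,7), (4,6), (4,7), (5,6), (5,7). Each pair (i,j) satisfies i < j and arr[i] > arr[j].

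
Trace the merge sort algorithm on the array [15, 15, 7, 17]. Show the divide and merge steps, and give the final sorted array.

Merge sort trace:

Split: [15, 15, 7, 17] -> [15, 15] and [7, 17]
  Split: [15, 15] -> [15] and [15]
  Merge: [15] + [15] -> [15, 15]
  Split: [7, 17] -> [7] and [17]
  Merge: [7] + [17] -> [7, 17]
Merge: [15, 15] + [7, 17] -> [7, 15, 15, 17]

Final sorted array: [7, 15, 15, 17]

The merge sort proceeds by recursively splitting the array and merging sorted halves.
After all merges, the sorted array is [7, 15, 15, 17].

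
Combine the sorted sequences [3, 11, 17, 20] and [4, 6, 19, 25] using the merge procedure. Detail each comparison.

Merging process:

Compare 3 vs 4: take 3 from left. Merged: [3]
Compare 11 vs 4: take 4 from right. Merged: [3, 4]
Compare 11 vs 6: take 6 from right. Merged: [3, 4, 6]
Compare 11 vs 19: take 11 from left. Merged: [3, 4, 6, 11]
Compare 17 vs 19: take 17 from left. Merged: [3, 4, 6, 11, 17]
Compare 20 vs 19: take 19 from right. Merged: [3, 4, 6, 11, 17, 19]
Compare 20 vs 25: take 20 from left. Merged: [3, 4, 6, 11, 17, 19, 20]
Append remaining from right: [25]. Merged: [3, 4, 6, 11, 17, 19, 20, 25]

Final merged array: [3, 4, 6, 11, 17, 19, 20, 25]
Total comparisons: 7

The merged array is [3, 4, 6, 11, 17, 19, 20, 25], requiring 7 comparisons. The merge step runs in O(n) time where n is the total number of elements.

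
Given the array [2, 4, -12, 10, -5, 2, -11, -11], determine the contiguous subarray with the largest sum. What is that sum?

Using Kadane's algorithm on [2, 4, -12, 10, -5, 2, -11, -11]:

Scanning through the array:
Position 1 (value 4): max_ending_here = 6, max_so_far = 6
Position 2 (value -12): max_ending_here = -6, max_so_far = 6
Position 3 (value 10): max_ending_here = 10, max_so_far = 10
Position 4 (value -5): max_ending_here = 5, max_so_far = 10
Position 5 (value 2): max_ending_here = 7, max_so_far = 10
Position 6 (value -11): max_ending_here = -4, max_so_far = 10
Position 7 (value -11): max_ending_here = -11, max_so_far = 10

Maximum subarray: [10]
Maximum sum: 10

The maximum subarray is [10] with sum 10. This subarray runs from index 3 to index 3.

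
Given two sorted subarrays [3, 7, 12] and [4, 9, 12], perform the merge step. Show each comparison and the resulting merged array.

Merging process:

Compare 3 vs 4: take 3 from left. Merged: [3]
Compare 7 vs 4: take 4 from right. Merged: [3, 4]
Compare 7 vs 9: take 7 from left. Merged: [3, 4, 7]
Compare 12 vs 9: take 9 from right. Merged: [3, 4, 7, 9]
Compare 12 vs 12: take 12 from left. Merged: [3, 4, 7, 9, 12]
Append remaining from right: [12]. Merged: [3, 4, 7, 9, 12, 12]

Final merged array: [3, 4, 7, 9, 12, 12]
Total comparisons: 5

The merged array is [3, 4, 7, 9, 12, 12], requiring 5 comparisons. The merge step runs in O(n) time where n is the total number of elements.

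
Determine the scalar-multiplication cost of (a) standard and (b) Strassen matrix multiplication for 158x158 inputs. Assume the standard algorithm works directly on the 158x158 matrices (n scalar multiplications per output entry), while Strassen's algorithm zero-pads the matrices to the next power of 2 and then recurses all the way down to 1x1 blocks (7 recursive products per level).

Matrix multiplication for 158x158 matrices:

Strassen's algorithm requires power-of-2 dimensions. Pad 158x158 to 256x256 (next power of 2).

Standard algorithm: 158^3 = 3944312 multiplications
Strassen's algorithm: 7^(log2(256)) = 7^8 = 5764801 multiplications
Difference: 3944312 - 5764801 = -1820489 (Strassen uses MORE here due to padding overhead — for small or just-over-power-of-2 n, padding can outweigh the per-level savings)

Standard: 3944312 multiplications (158^3). Strassen: 5764801 multiplications (7^8, after padding to 256x256). Strassen reduces 8 recursive multiplications to 7 at each level.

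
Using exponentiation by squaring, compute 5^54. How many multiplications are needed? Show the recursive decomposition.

Computing 5^54 by squaring (build up from 5^1; each line after the first costs one multiplication):

5^1 = 5
5^2 = (5^1)^2 = 5^2 = 25
5^3 = 5 * 5^2 = 5 * 25 = 125
5^6 = (5^3)^2 = 125^2 = 15625
5^12 = (5^6)^2 = 15625^2 = 244140625
5^13 = 5 * 5^12 = 5 * 244140625 = 1220703125
5^26 = (5^13)^2 = 1220703125^2 = 1490116119384765625
5^27 = 5 * 5^26 = 5 * 1490116119384765625 = 7450580596923828125
5^54 = (5^27)^2 = 7450580596923828125^2 = 55511151231257827021181583404541015625

Result: 55511151231257827021181583404541015625
Multiplications needed: 8 (8 lines after 5^1)

5^54 = 55511151231257827021181583404541015625. Using exponentiation by squaring, this requires 8 multiplications. The key idea: if the exponent is even, square the half-power; if odd, multiply by the base once.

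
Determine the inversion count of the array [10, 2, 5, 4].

Finding inversions in [10, 2, 5, 4]:

(0, 1): arr[0]=10 > arr[1]=2
(0, 2): arr[0]=10 > arr[2]=5
(0, 3): arr[0]=10 > arr[3]=4
(2, 3): arr[2]=5 > arr[3]=4

Total inversions: 4

The array has 4 inversion(s): (0,1), (0,2), (0,3), (2,3). Each pair (i,j) satisfies i < j and arr[i] > arr[j].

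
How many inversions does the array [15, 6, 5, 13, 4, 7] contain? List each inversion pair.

Finding inversions in [15, 6, 5, 13, 4, 7]:

(0, 1): arr[0]=15 > arr[1]=6
(0, 2): arr[0]=15 > arr[2]=5
(0, 3): arr[0]=15 > arr[3]=13
(0, 4): arr[0]=15 > arr[4]=4
(0, 5): arr[0]=15 > arr[5]=7
(1, 2): arr[1]=6 > arr[2]=5
(1, 4): arr[1]=6 > arr[4]=4
(2, 4): arr[2]=5 > arr[4]=4
(3, 4): arr[3]=13 > arr[4]=4
(3, 5): arr[3]=13 > arr[5]=7

Total inversions: 10

The array has 10 inversion(s): (0,1), (0,2), (0,3), (0,4), (0,5), (1,2), (1,4), (2,4), (3,4), (3,5). Each pair (i,j) satisfies i < j and arr[i] > arr[j].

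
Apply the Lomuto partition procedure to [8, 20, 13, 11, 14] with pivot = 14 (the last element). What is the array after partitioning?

Lomuto partition with pivot = 14:

Initial array: [8, 20, 13, 11, 14]

arr[0]=8 <= 14: swap with position 0, array becomes [8, 20, 13, 11, 14]
arr[1]=20 > 14: no swap
arr[2]=13 <= 14: swap with position 1, array becomes [8, 13, 20, 11, 14]
arr[3]=11 <= 14: swap with position 2, array becomes [8, 13, 11, 20, 14]

Place pivot at position 3: [8, 13, 11, 14, 20]
Pivot position: 3

After partitioning with pivot 14, the array becomes [8, 13, 11, 14, 20]. The pivot is placed at index 3. All elements to the left of the pivot are <= 14, and all elements to the right are > 14.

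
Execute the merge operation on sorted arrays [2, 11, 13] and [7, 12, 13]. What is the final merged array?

Merging process:

Compare 2 vs 7: take 2 from left. Merged: [2]
Compare 11 vs 7: take 7 from right. Merged: [2, 7]
Compare 11 vs 12: take 11 from left. Merged: [2, 7, 11]
Compare 13 vs 12: take 12 from right. Merged: [2, 7, 11, 12]
Compare 13 vs 13: take 13 from left. Merged: [2, 7, 11, 12, 13]
Append remaining from right: [13]. Merged: [2, 7, 11, 12, 13, 13]

Final merged array: [2, 7, 11, 12, 13, 13]
Total comparisons: 5

The merged array is [2, 7, 11, 12, 13, 13], requiring 5 comparisons. The merge step runs in O(n) time where n is the total number of elements.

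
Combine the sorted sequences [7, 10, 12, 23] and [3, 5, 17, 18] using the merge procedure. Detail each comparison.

Merging process:

Compare 7 vs 3: take 3 from right. Merged: [3]
Compare 7 vs 5: take 5 from right. Merged: [3, 5]
Compare 7 vs 17: take 7 from left. Merged: [3, 5, 7]
Compare 10 vs 17: take 10 from left. Merged: [3, 5, 7, 10]
Compare 12 vs 17: take 12 from left. Merged: [3, 5, 7, 10, 12]
Compare 23 vs 17: take 17 from right. Merged: [3, 5, 7, 10, 12, 17]
Compare 23 vs 18: take 18 from right. Merged: [3, 5, 7, 10, 12, 17, 18]
Append remaining from left: [23]. Merged: [3, 5, 7, 10, 12, 17, 18, 23]

Final merged array: [3, 5, 7, 10, 12, 17, 18, 23]
Total comparisons: 7

The merged array is [3, 5, 7, 10, 12, 17, 18, 23], requiring 7 comparisons. The merge step runs in O(n) time where n is the total number of elements.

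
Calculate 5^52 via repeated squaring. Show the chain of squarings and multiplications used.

Computing 5^52 by squaring (build up from 5^1; each line after the first costs one multiplication):

5^1 = 5
5^2 = (5^1)^2 = 5^2 = 25
5^3 = 5 * 5^2 = 5 * 25 = 125
5^6 = (5^3)^2 = 125^2 = 15625
5^12 = (5^6)^2 = 15625^2 = 244140625
5^13 = 5 * 5^12 = 5 * 244140625 = 1220703125
5^26 = (5^13)^2 = 1220703125^2 = 1490116119384765625
5^52 = (5^26)^2 = 1490116119384765625^2 = 2220446049250313080847263336181640625

Result: 2220446049250313080847263336181640625
Multiplications needed: 7 (7 lines after 5^1)

5^52 = 2220446049250313080847263336181640625. Using exponentiation by squaring, this requires 7 multiplications. The key idea: if the exponent is even, square the half-power; if odd, multiply by the base once.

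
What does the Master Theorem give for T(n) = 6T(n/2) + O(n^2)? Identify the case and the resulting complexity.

Master Theorem for T(n) = 6T(n/2) + O(n^2):

a = 6, b = 2, c = 2
log_b(a) = log_2(6) = 2.5850

Case 1: c = 2 < log_2(6) = 2.5850
T(n) = O(n^(log_2 6))

For T(n) = 6T(n/2) + O(n^2): log_2(6) = 2.5850. This is Case 1 of the Master Theorem (c < log_b(a), work dominated by leaves), giving O(n^(log_2 6)).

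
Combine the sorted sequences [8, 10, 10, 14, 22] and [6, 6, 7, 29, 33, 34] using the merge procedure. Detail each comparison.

Merging process:

Compare 8 vs 6: take 6 from right. Merged: [6]
Compare 8 vs 6: take 6 from right. Merged: [6, 6]
Compare 8 vs 7: take 7 from right. Merged: [6, 6, 7]
Compare 8 vs 29: take 8 from left. Merged: [6, 6, 7, 8]
Compare 10 vs 29: take 10 from left. Merged: [6, 6, 7, 8, 10]
Compare 10 vs 29: take 10 from left. Merged: [6, 6, 7, 8, 10, 10]
Compare 14 vs 29: take 14 from left. Merged: [6, 6, 7, 8, 10, 10, 14]
Compare 22 vs 29: take 22 from left. Merged: [6, 6, 7, 8, 10, 10, 14, 22]
Append remaining from right: [29, 33, 34]. Merged: [6, 6, 7, 8, 10, 10, 14, 22, 29, 33, 34]

Final merged array: [6, 6, 7, 8, 10, 10, 14, 22, 29, 33, 34]
Total comparisons: 8

The merged array is [6, 6, 7, 8, 10, 10, 14, 22, 29, 33, 34], requiring 8 comparisons. The merge step runs in O(n) time where n is the total number of elements.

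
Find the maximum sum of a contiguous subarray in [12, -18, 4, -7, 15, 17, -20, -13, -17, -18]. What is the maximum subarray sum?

Using Kadane's algorithm on [12, -18, 4, -7, 15, 17, -20, -13, -17, -18]:

Scanning through the array:
Position 1 (value -18): max_ending_here = -6, max_so_far = 12
Position 2 (value 4): max_ending_here = 4, max_so_far = 12
Position 3 (value -7): max_ending_here = -3, max_so_far = 12
Position 4 (value 15): max_ending_here = 15, max_so_far = 15
Position 5 (value 17): max_ending_here = 32, max_so_far = 32
Position 6 (value -20): max_ending_here = 12, max_so_far = 32
Position 7 (value -13): max_ending_here = -1, max_so_far = 32
Position 8 (value -17): max_ending_here = -17, max_so_far = 32
Position 9 (value -18): max_ending_here = -18, max_so_far = 32

Maximum subarray: [15, 17]
Maximum sum: 32

The maximum subarray is [15, 17] with sum 32. This subarray runs from index 4 to index 5.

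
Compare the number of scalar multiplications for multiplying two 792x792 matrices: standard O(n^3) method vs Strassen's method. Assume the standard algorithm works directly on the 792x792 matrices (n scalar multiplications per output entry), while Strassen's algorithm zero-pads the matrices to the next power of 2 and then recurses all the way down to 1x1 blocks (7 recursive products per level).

Matrix multiplication for 792x792 matrices:

Strassen's algorithm requires power-of-2 dimensions. Pad 792x792 to 1024x1024 (next power of 2).

Standard algorithm: 792^3 = 496793088 multiplications
Strassen's algorithm: 7^(log2(1024)) = 7^10 = 282475249 multiplications
Savings: 496793088 - 282475249 = 214317839 multiplications

Standard: 496793088 multiplications (792^3). Strassen: 282475249 multiplications (7^10, after padding to 1024x1024). Strassen reduces 8 recursive multiplications to 7 at each level.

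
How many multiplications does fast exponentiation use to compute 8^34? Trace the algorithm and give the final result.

Computing 8^34 by squaring (build up from 8^1; each line after the first costs one multiplication):

8^1 = 8
8^2 = (8^1)^2 = 8^2 = 64
8^4 = (8^2)^2 = 64^2 = 4096
8^8 = (8^4)^2 = 4096^2 = 16777216
8^16 = (8^8)^2 = 16777216^2 = 281474976710656
8^17 = 8 * 8^16 = 8 * 281474976710656 = 2251799813685248
8^34 = (8^17)^2 = 2251799813685248^2 = 5070602400912917605986812821504

Result: 5070602400912917605986812821504
Multiplications needed: 6 (6 lines after 8^1)

8^34 = 5070602400912917605986812821504. Using exponentiation by squaring, this requires 6 multiplications. The key idea: if the exponent is even, square the half-power; if odd, multiply by the base once.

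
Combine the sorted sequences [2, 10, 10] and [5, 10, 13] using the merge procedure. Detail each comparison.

Merging process:

Compare 2 vs 5: take 2 from left. Merged: [2]
Compare 10 vs 5: take 5 from right. Merged: [2, 5]
Compare 10 vs 10: take 10 from left. Merged: [2, 5, 10]
Compare 10 vs 10: take 10 from left. Merged: [2, 5, 10, 10]
Append remaining from right: [10, 13]. Merged: [2, 5, 10, 10, 10, 13]

Final merged array: [2, 5, 10, 10, 10, 13]
Total comparisons: 4

The merged array is [2, 5, 10, 10, 10, 13], requiring 4 comparisons. The merge step runs in O(n) time where n is the total number of elements.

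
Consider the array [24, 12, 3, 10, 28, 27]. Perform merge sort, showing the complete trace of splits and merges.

Merge sort trace:

Split: [24, 12, 3, 10, 28, 27] -> [24, 12, 3] and [10, 28, 27]
  Split: [24, 12, 3] -> [24] and [12, 3]
    Split: [12, 3] -> [12] and [3]
    Merge: [12] + [3] -> [3, 12]
  Merge: [24] + [3, 12] -> [3, 12, 24]
  Split: [10, 28, 27] -> [10] and [28, 27]
    Split: [28, 27] -> [28] and [27]
    Merge: [28] + [27] -> [27, 28]
  Merge: [10] + [27, 28] -> [10, 27, 28]
Merge: [3, 12, 24] + [10, 27, 28] -> [3, 10, 12, 24, 27, 28]

Final sorted array: [3, 10, 12, 24, 27, 28]

The merge sort proceeds by recursively splitting the array and merging sorted halves.
After all merges, the sorted array is [3, 10, 12, 24, 27, 28].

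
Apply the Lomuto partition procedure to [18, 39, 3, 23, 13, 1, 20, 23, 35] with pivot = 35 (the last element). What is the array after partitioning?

Lomuto partition with pivot = 35:

Initial array: [18, 39, 3, 23, 13, 1, 20, 23, 35]

arr[0]=18 <= 35: swap with position 0, array becomes [18, 39, 3, 23, 13, 1, 20, 23, 35]
arr[1]=39 > 35: no swap
arr[2]=3 <= 35: swap with position 1, array becomes [18, 3, 39, 23, 13, 1, 20, 23, 35]
arr[3]=23 <= 35: swap with position 2, array becomes [18, 3, 23, 39, 13, 1, 20, 23, 35]
arr[4]=13 <= 35: swap with position 3, array becomes [18, 3, 23, 13, 39, 1, 20, 23, 35]
arr[5]=1 <= 35: swap with position 4, array becomes [18, 3, 23, 13, 1, 39, 20, 23, 35]
arr[6]=20 <= 35: swap with position 5, array becomes [18, 3, 23, 13, 1, 20, 39, 23, 35]
arr[7]=23 <= 35: swap with position 6, array becomes [18, 3, 23, 13, 1, 20, 23, 39, 35]

Place pivot at position 7: [18, 3, 23, 13, 1, 20, 23, 35, 39]
Pivot position: 7

After partitioning with pivot 35, the array becomes [18, 3, 23, 13, 1, 20, 23, 35, 39]. The pivot is placed at index 7. All elements to the left of the pivot are <= 35, and all elements to the right are > 35.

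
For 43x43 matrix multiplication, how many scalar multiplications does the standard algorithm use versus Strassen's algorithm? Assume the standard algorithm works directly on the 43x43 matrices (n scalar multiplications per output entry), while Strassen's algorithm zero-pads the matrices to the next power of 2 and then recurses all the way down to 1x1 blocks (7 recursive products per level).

Matrix multiplication for 43x43 matrices:

Strassen's algorithm requires power-of-2 dimensions. Pad 43x43 to 64x64 (next power of 2).

Standard algorithm: 43^3 = 79507 multiplications
Strassen's algorithm: 7^(log2(64)) = 7^6 = 117649 multiplications
Difference: 79507 - 117649 = -38142 (Strassen uses MORE here due to padding overhead — for small or just-over-power-of-2 n, padding can outweigh the per-level savings)

Standard: 79507 multiplications (43^3). Strassen: 117649 multiplications (7^6, after padding to 64x64). Strassen reduces 8 recursive multiplications to 7 at each level.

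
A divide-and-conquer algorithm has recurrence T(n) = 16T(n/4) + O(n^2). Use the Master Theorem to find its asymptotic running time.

Master Theorem for T(n) = 16T(n/4) + O(n^2):

a = 16, b = 4, c = 2
log_b(a) = log_4(16) = 2.0000

Case 2: c = 2 = log_4(16) = 2.0000
T(n) = O(n^2 log n) = O(n^2 log n)

For T(n) = 16T(n/4) + O(n^2): log_4(16) = 2.0000. This is Case 2 of the Master Theorem (c = log_b(a), equal work at all levels), giving O(n^2 log n).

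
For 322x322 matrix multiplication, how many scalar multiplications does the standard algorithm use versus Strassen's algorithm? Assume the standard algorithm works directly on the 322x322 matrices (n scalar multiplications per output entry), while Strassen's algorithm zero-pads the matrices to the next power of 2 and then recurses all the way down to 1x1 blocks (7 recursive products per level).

Matrix multiplication for 322x322 matrices:

Strassen's algorithm requires power-of-2 dimensions. Pad 322x322 to 512x512 (next power of 2).

Standard algorithm: 322^3 = 33386248 multiplications
Strassen's algorithm: 7^(log2(512)) = 7^9 = 40353607 multiplications
Difference: 33386248 - 40353607 = -6967359 (Strassen uses MORE here due to padding overhead — for small or just-over-power-of-2 n, padding can outweigh the per-level savings)

Standard: 33386248 multiplications (322^3). Strassen: 40353607 multiplications (7^9, after padding to 512x512). Strassen reduces 8 recursive multiplications to 7 at each level.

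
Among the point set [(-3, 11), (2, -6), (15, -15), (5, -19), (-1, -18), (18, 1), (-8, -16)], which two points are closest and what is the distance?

Computing all pairwise distances among 7 points:

d((-3, 11), (2, -6)) = 17.72
d((-3, 11), (15, -15)) = 31.6228
d((-3, 11), (5, -19)) = 31.0483
d((-3, 11), (-1, -18)) = 29.0689
d((-3, 11), (18, 1)) = 23.2594
d((-3, 11), (-8, -16)) = 27.4591
d((2, -6), (15, -15)) = 15.8114
d((2, -6), (5, -19)) = 13.3417
d((2, -6), (-1, -18)) = 12.3693
d((2, -6), (18, 1)) = 17.4642
d((2, -6), (-8, -16)) = 14.1421
d((15, -15), (5, -19)) = 10.7703
d((15, -15), (-1, -18)) = 16.2788
d((15, -15), (18, 1)) = 16.2788
d((15, -15), (-8, -16)) = 23.0217
d((5, -19), (-1, -18)) = 6.0828 <-- minimum
d((5, -19), (18, 1)) = 23.8537
d((5, -19), (-8, -16)) = 13.3417
d((-1, -18), (18, 1)) = 26.8701
d((-1, -18), (-8, -16)) = 7.2801
d((18, 1), (-8, -16)) = 31.0644

Closest pair: (5, -19) and (-1, -18) with distance 6.0828

The closest pair is (5, -19) and (-1, -18) with Euclidean distance 6.0828. For 7 points, brute-force pairwise comparison is shown above. For large n, the divide-and-conquer algorithm (sort by x, recurse on halves, check the dividing strip) achieves O(n log n).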